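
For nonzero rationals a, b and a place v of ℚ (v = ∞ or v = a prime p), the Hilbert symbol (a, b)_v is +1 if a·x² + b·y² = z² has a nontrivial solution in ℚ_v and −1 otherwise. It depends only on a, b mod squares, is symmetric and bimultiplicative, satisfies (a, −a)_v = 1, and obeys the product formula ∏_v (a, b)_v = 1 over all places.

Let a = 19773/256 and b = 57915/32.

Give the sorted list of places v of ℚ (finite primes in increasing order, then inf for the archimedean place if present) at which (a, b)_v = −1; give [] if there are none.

(a, b) ≡ (13, 1430) mod (ℚ^×)²; places V = {2, 3, 5, 11, 13, ∞}.
(a,b)_11: α=0, u≡2; β=1, v≡4 (mod 11); (2|11)=-1, (4|11)=+1; sign (−1)^0·-1^1·+1^0 = -1.
(a,b)_5: α=0, u≡3; β=1, v≡4 (mod 5); (3|5)=-1, (4|5)=+1; sign (−1)^0·-1^1·+1^0 = -1.
(a,b)_2: α=-8, β=-5; u≡5, v≡3 (mod 8); ε(u)ε(v)=0·1, αω(v)=-8·1, βω(u)=-5·1; sum ≡ 1  ⇒  -1.
(a,b)_3: α=2, u≡1; β=4, v≡2 (mod 3); (1|3)=+1, (2|3)=-1; sign (−1)^0·+1^4·-1^2 = +1.
(a,b)_13: α=3, u≡1; β=1, v≡8 (mod 13); (1|13)=+1, (8|13)=-1; sign (−1)^0·+1^1·-1^3 = -1.
(a,b)_∞: sgn(13)=+, sgn(1430)=+, so +1.
|Ram(13, 1430)| = 4, even; anisotropic at {2, 5, 11, 13}.

[2, 5, 11, 13]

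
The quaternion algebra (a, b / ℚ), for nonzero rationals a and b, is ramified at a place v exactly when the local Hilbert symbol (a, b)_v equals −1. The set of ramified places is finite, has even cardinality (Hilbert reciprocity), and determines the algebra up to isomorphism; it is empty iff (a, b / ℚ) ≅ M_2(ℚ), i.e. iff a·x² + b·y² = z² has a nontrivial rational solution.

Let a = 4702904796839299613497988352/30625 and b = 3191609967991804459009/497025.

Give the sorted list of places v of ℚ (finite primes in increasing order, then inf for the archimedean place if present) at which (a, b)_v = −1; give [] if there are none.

[13, 23, 29, 37]

Mod squares: a ≡ 20677, b ≡ 481. Check v ∈ {∞, 2, 3, 5, 7, 13, 23, 29, 31, 37, 47}.
v=13: a=13^2·(≡11), b=13^3·(≡7) mod 13; (11|13)=-1, (7|13)=-1; (−1)^{2·3·6}·(-1)^3·(-1)^2 = -1.
v=3: a=3^8·(≡1), b=3^-2·(≡1) mod 3; (1|3)=+1, (1|3)=+1; (−1)^{8·-2·1}·(+1)^-2·(+1)^8 = +1.
v=2: v_2(a)=8, v_2(b)=0; units ≡ 5, 1 (mod 8); ε·ε+αω+βω = 0·0+8·0+0·1 ≡ 0  ⇒  (a,b)_2 = +1.
v=∞: 20677 > 0 and 481 > 0  ⇒  (a,b)_∞ = +1.
v=23: a=23^3·(≡1), b=23^2·(≡5) mod 23; (1|23)=+1, (5|23)=-1; (−1)^{3·2·11}·(+1)^2·(-1)^3 = -1.
v=7: a=7^-2·(≡6), b=7^2·(≡6) mod 7; (6|7)=-1, (6|7)=-1; (−1)^{-2·2·3}·(-1)^2·(-1)^-2 = +1.
v=29: a=29^3·(≡26), b=29^2·(≡8) mod 29; (26|29)=-1, (8|29)=-1; (−1)^{3·2·14}·(-1)^2·(-1)^3 = -1.
v=31: a=31^3·(≡2), b=31^2·(≡14) mod 31; (2|31)=+1, (14|31)=+1; (−1)^{3·2·15}·(+1)^2·(+1)^3 = +1.
v=37: a=37^4·(≡2), b=37^5·(≡32) mod 37; (2|37)=-1, (32|37)=-1; (−1)^{4·5·18}·(-1)^5·(-1)^4 = -1.
v=47: a=47^0·(≡31), b=47^-2·(≡26) mod 47; (31|47)=-1, (26|47)=-1; (−1)^{0·-2·23}·(-1)^-2·(-1)^0 = +1.
v=5: a=5^-4·(≡3), b=5^-2·(≡4) mod 5; (3|5)=-1, (4|5)=+1; (−1)^{-4·-2·2}·(-1)^-2·(+1)^-4 = +1.
|Ram(20677, 481)| = 4, even; anisotropic at {13, 23, 29, 37}.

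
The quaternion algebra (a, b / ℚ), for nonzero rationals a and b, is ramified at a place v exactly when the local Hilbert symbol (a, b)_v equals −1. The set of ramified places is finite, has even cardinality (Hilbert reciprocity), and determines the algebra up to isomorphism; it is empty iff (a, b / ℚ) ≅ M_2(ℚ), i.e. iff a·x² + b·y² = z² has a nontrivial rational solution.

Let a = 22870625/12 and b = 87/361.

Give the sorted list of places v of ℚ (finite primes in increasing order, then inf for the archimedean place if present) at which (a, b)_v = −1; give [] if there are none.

[2, 3, 29, 37]

(a, b) ≡ (109779, 87) mod (ℚ^×)²; places V = {2, 3, 5, 19, 23, 29, 37, 43, ∞}.
(a,b)_19: α=0, u≡16; β=-2, v≡11 (mod 19); (16|19)=+1, (11|19)=+1; sign (−1)^0·+1^-2·+1^0 = +1.
(a,b)_3: α=-1, u≡2; β=1, v≡2 (mod 3); (2|3)=-1, (2|3)=-1; sign (−1)^1·-1^1·-1^-1 = -1.
(a,b)_∞: sgn(109779)=+, sgn(87)=+, so +1.
(a,b)_29: α=0, u≡3; β=1, v≡27 (mod 29); (3|29)=-1, (27|29)=-1; sign (−1)^0·-1^1·-1^0 = -1.
(a,b)_5: α=4, u≡4; β=0, v≡2 (mod 5); (4|5)=+1, (2|5)=-1; sign (−1)^0·+1^0·-1^4 = +1.
(a,b)_43: α=1, u≡15; β=0, v≡38 (mod 43); (15|43)=+1, (38|43)=+1; sign (−1)^0·+1^0·+1^1 = +1.
(a,b)_2: α=-2, β=0; u≡3, v≡7 (mod 8); ε(u)ε(v)=1·1, αω(v)=-2·0, βω(u)=0·1; sum ≡ 1  ⇒  -1.
(a,b)_37: α=1, u≡28; β=0, v≡15 (mod 37); (28|37)=+1, (15|37)=-1; sign (−1)^0·+1^0·-1^1 = -1.
(a,b)_23: α=1, u≡9; β=0, v≡4 (mod 23); (9|23)=+1, (4|23)=+1; sign (−1)^0·+1^0·+1^1 = +1.
(109779, 87 / ℚ) ramifies at {2, 3, 29, 37}: a division algebra.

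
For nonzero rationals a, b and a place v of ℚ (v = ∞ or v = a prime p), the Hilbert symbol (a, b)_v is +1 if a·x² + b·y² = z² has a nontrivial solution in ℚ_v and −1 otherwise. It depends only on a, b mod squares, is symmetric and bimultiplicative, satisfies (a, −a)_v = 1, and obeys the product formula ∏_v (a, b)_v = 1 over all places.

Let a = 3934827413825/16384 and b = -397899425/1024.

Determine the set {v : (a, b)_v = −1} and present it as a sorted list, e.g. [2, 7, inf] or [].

[7, 23, 31, 43]

Mod squares: a ≡ 1300769393, b ≡ -131537. Check v ∈ {∞, 2, 5, 7, 11, 19, 23, 29, 31, 43}.
v=2: v_2(a)=-14, v_2(b)=-10; units ≡ 1, 7 (mod 8); ε·ε+αω+βω = 0·1+-14·0+-10·0 ≡ 0  ⇒  (a,b)_2 = +1.
v=5: a=5^2·(≡2), b=5^2·(≡2) mod 5; (2|5)=-1, (2|5)=-1; (−1)^{2·2·2}·(-1)^2·(-1)^2 = +1.
v=∞: 1300769393 > 0 and -131537 < 0  ⇒  (a,b)_∞ = +1.
v=19: a=19^1·(≡4), b=19^1·(≡14) mod 19; (4|19)=+1, (14|19)=-1; (−1)^{1·1·9}·(+1)^1·(-1)^1 = +1.
v=29: a=29^1·(≡23), b=29^0·(≡7) mod 29; (23|29)=+1, (7|29)=+1; (−1)^{1·0·14}·(+1)^0·(+1)^1 = +1.
v=31: a=31^1·(≡25), b=31^0·(≡21) mod 31; (25|31)=+1, (21|31)=-1; (−1)^{1·0·15}·(+1)^0·(-1)^1 = -1.
v=7: a=7^1·(≡2), b=7^1·(≡2) mod 7; (2|7)=+1, (2|7)=+1; (−1)^{1·1·3}·(+1)^1·(+1)^1 = -1.
v=11: a=11^3·(≡4), b=11^2·(≡3) mod 11; (4|11)=+1, (3|11)=+1; (−1)^{3·2·5}·(+1)^2·(+1)^3 = +1.
v=43: a=43^1·(≡39), b=43^1·(≡22) mod 43; (39|43)=-1, (22|43)=-1; (−1)^{1·1·21}·(-1)^1·(-1)^1 = -1.
v=23: a=23^1·(≡12), b=23^1·(≡8) mod 23; (12|23)=+1, (8|23)=+1; (−1)^{1·1·11}·(+1)^1·(+1)^1 = -1.
Ram(1300769393, -131537) = {7, 23, 31, 43}; no ℚ_7-point on the conic.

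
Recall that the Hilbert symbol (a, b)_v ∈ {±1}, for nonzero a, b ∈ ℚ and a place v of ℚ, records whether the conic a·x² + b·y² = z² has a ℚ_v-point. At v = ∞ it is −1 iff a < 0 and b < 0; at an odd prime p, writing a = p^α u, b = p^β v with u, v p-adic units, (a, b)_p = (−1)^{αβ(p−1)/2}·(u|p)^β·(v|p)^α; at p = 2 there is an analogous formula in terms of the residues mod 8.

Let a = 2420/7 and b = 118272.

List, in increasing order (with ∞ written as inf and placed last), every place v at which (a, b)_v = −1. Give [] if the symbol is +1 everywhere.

Mod squares: a ≡ 35, b ≡ 462. Check v ∈ {∞, 2, 3, 5, 7, 11}.
v=7: a=7^-1·(≡5), b=7^1·(≡5) mod 7; (5|7)=-1, (5|7)=-1; (−1)^{-1·1·3}·(-1)^1·(-1)^-1 = -1.
v=2: v_2(a)=2, v_2(b)=9; units ≡ 3, 7 (mod 8); ε·ε+αω+βω = 1·1+2·0+9·1 ≡ 0  ⇒  (a,b)_2 = +1.
v=11: a=11^2·(≡6), b=11^1·(≡5) mod 11; (6|11)=-1, (5|11)=+1; (−1)^{2·1·5}·(-1)^1·(+1)^2 = -1.
v=∞: 35 > 0 and 462 > 0  ⇒  (a,b)_∞ = +1.
v=5: a=5^1·(≡2), b=5^0·(≡2) mod 5; (2|5)=-1, (2|5)=-1; (−1)^{1·0·2}·(-1)^0·(-1)^1 = -1.
v=3: a=3^0·(≡2), b=3^1·(≡1) mod 3; (2|3)=-1, (1|3)=+1; (−1)^{0·1·1}·(-1)^1·(+1)^0 = -1.
Ram(35, 462) = {3, 5, 7, 11}; no ℚ_3-point on the conic.

[3, 5, 7, 11]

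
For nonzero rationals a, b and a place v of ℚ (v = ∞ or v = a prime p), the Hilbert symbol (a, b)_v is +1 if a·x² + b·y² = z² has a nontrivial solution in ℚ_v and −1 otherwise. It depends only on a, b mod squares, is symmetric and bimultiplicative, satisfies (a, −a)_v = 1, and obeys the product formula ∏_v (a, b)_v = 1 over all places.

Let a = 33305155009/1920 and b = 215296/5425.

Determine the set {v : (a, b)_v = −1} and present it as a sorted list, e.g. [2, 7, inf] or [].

[5, 31]

(a, b) ≡ (30, 217) mod (ℚ^×)²; places V = {2, 3, 5, 7, 29, 31, ∞}.
(a,b)_7: α=2, u≡1; β=-1, v≡5 (mod 7); (1|7)=+1, (5|7)=-1; sign (−1)^0·+1^-1·-1^2 = +1.
(a,b)_5: α=-1, u≡1; β=-2, v≡3 (mod 5); (1|5)=+1, (3|5)=-1; sign (−1)^0·+1^-2·-1^-1 = -1.
(a,b)_∞: sgn(30)=+, sgn(217)=+, so +1.
(a,b)_2: α=-7, β=8; u≡7, v≡1 (mod 8); ε(u)ε(v)=1·0, αω(v)=-7·0, βω(u)=8·0; sum ≡ 0  ⇒  +1.
(a,b)_31: α=2, u≡11; β=-1, v≡14 (mod 31); (11|31)=-1, (14|31)=+1; sign (−1)^0·-1^-1·+1^2 = -1.
(a,b)_3: α=-1, u≡1; β=0, v≡1 (mod 3); (1|3)=+1, (1|3)=+1; sign (−1)^0·+1^0·+1^-1 = +1.
(a,b)_29: α=4, u≡23; β=2, v≡12 (mod 29); (23|29)=+1, (12|29)=-1; sign (−1)^0·+1^2·-1^4 = +1.
|Ram(30, 217)| = 2, even; anisotropic at {5, 31}.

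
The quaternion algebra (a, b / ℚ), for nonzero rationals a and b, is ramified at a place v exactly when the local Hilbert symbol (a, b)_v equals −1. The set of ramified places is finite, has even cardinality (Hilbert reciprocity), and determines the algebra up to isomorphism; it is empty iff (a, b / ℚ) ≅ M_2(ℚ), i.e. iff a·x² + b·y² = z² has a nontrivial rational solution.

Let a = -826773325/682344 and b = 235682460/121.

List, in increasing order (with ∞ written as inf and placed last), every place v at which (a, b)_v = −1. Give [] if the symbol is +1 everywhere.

Mod squares: a ≡ -12818, b ≡ 2015. Check v ∈ {∞, 2, 3, 5, 7, 11, 13, 17, 19, 29, 31, 37}.
v=2: v_2(a)=-3, v_2(b)=2; units ≡ 7, 7 (mod 8); ε·ε+αω+βω = 1·1+-3·0+2·0 ≡ 1  ⇒  (a,b)_2 = -1.
v=3: a=3^-8·(≡1), b=3^4·(≡2) mod 3; (1|3)=+1, (2|3)=-1; (−1)^{-8·4·1}·(+1)^4·(-1)^-8 = +1.
v=7: a=7^2·(≡3), b=7^0·(≡3) mod 7; (3|7)=-1, (3|7)=-1; (−1)^{2·0·3}·(-1)^0·(-1)^2 = +1.
v=13: a=13^-1·(≡11), b=13^1·(≡9) mod 13; (11|13)=-1, (9|13)=+1; (−1)^{-1·1·6}·(-1)^1·(+1)^-1 = -1.
v=17: a=17^1·(≡3), b=17^0·(≡1) mod 17; (3|17)=-1, (1|17)=+1; (−1)^{1·0·8}·(-1)^0·(+1)^1 = +1.
v=31: a=31^0·(≡18), b=31^1·(≡30) mod 31; (18|31)=+1, (30|31)=-1; (−1)^{0·1·15}·(+1)^1·(-1)^0 = +1.
v=29: a=29^1·(≡23), b=29^0·(≡8) mod 29; (23|29)=+1, (8|29)=-1; (−1)^{1·0·14}·(+1)^0·(-1)^1 = -1.
v=11: a=11^0·(≡6), b=11^-2·(≡2) mod 11; (6|11)=-1, (2|11)=-1; (−1)^{0·-2·5}·(-1)^-2·(-1)^0 = +1.
v=19: a=19^0·(≡16), b=19^2·(≡11) mod 19; (16|19)=+1, (11|19)=+1; (−1)^{0·2·9}·(+1)^2·(+1)^0 = +1.
v=37: a=37^2·(≡27), b=37^0·(≡23) mod 37; (27|37)=+1, (23|37)=-1; (−1)^{2·0·18}·(+1)^0·(-1)^2 = +1.
v=∞: -12818 < 0 and 2015 > 0  ⇒  (a,b)_∞ = +1.
v=5: a=5^2·(≡3), b=5^1·(≡2) mod 5; (3|5)=-1, (2|5)=-1; (−1)^{2·1·2}·(-1)^1·(-1)^2 = -1.
Ram(-12818, 2015) = {2, 5, 13, 29}; no ℚ_2-point on the conic.

[2, 5, 13, 29]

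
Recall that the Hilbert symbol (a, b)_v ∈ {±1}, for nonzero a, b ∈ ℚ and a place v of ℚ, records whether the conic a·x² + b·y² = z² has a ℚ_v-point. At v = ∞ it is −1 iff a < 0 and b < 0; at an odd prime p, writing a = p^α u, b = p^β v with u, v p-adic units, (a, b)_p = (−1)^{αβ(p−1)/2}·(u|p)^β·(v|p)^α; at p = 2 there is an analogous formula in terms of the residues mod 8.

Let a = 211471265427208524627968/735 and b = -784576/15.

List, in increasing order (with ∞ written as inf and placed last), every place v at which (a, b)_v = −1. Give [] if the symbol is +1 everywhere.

[2, 3, 5, 41]

(a, b) ≡ (8426730, -183885) mod (ℚ^×)²; places V = {2, 3, 5, 7, 13, 17, 23, 31, 41, ∞}.
(a,b)_2: α=15, β=6; u≡5, v≡3 (mod 8); ε(u)ε(v)=0·1, αω(v)=15·1, βω(u)=6·1; sum ≡ 1  ⇒  -1.
(a,b)_31: α=1, u≡17; β=0, v≡25 (mod 31); (17|31)=-1, (25|31)=+1; sign (−1)^0·-1^0·+1^1 = +1.
(a,b)_5: α=-1, u≡4; β=-1, v≡3 (mod 5); (4|5)=+1, (3|5)=-1; sign (−1)^0·+1^-1·-1^-1 = -1.
(a,b)_17: α=3, u≡16; β=0, v≡13 (mod 17); (16|17)=+1, (13|17)=+1; sign (−1)^0·+1^0·+1^3 = +1.
(a,b)_7: α=-2, u≡1; β=0, v≡5 (mod 7); (1|7)=+1, (5|7)=-1; sign (−1)^0·+1^0·-1^-2 = +1.
(a,b)_23: α=4, u≡13; β=1, v≡9 (mod 23); (13|23)=+1, (9|23)=+1; sign (−1)^0·+1^1·+1^4 = +1.
(a,b)_∞: sgn(8426730)=+, sgn(-183885)=−, so +1.
(a,b)_3: α=-1, u≡1; β=-1, v≡1 (mod 3); (1|3)=+1, (1|3)=+1; sign (−1)^1·+1^-1·+1^-1 = -1.
(a,b)_13: α=3, u≡4; β=1, v≡10 (mod 13); (4|13)=+1, (10|13)=+1; sign (−1)^0·+1^1·+1^3 = +1.
(a,b)_41: α=3, u≡7; β=1, v≡39 (mod 41); (7|41)=-1, (39|41)=+1; sign (−1)^0·-1^1·+1^3 = -1.
Ram(8426730, -183885) = {2, 3, 5, 41}; no ℚ_2-point on the conic.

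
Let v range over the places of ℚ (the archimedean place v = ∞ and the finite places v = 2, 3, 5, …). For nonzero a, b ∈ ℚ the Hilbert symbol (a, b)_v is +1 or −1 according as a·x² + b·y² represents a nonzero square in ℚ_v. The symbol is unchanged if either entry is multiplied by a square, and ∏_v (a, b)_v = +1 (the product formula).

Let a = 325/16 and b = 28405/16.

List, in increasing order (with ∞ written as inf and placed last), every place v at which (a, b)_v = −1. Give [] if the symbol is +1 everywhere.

[5, 19]

Mod squares: a ≡ 13, b ≡ 28405. Check v ∈ {∞, 2, 5, 13, 19, 23}.
v=13: a=13^1·(≡4), b=13^1·(≡9) mod 13; (4|13)=+1, (9|13)=+1; (−1)^{1·1·6}·(+1)^1·(+1)^1 = +1.
v=2: v_2(a)=-4, v_2(b)=-4; units ≡ 5, 5 (mod 8); ε·ε+αω+βω = 0·0+-4·1+-4·1 ≡ 0  ⇒  (a,b)_2 = +1.
v=5: a=5^2·(≡3), b=5^1·(≡1) mod 5; (3|5)=-1, (1|5)=+1; (−1)^{2·1·2}·(-1)^1·(+1)^2 = -1.
v=∞: 13 > 0 and 28405 > 0  ⇒  (a,b)_∞ = +1.
v=19: a=19^0·(≡12), b=19^1·(≡2) mod 19; (12|19)=-1, (2|19)=-1; (−1)^{0·1·9}·(-1)^1·(-1)^0 = -1.
v=23: a=23^0·(≡16), b=23^1·(≡1) mod 23; (16|23)=+1, (1|23)=+1; (−1)^{0·1·11}·(+1)^1·(+1)^0 = +1.
|Ram(13, 28405)| = 2, even; anisotropic at {5, 19}.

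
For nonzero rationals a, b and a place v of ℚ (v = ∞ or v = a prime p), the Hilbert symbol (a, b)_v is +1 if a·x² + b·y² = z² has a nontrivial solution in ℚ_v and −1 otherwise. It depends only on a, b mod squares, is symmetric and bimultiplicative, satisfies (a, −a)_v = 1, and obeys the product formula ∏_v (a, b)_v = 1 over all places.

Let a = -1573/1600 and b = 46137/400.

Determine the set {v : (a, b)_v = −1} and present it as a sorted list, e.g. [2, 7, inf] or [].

[3, 13]

Mod squares: a ≡ -13, b ≡ 273. Check v ∈ {∞, 2, 3, 5, 7, 11, 13}.
v=3: a=3^0·(≡2), b=3^1·(≡1) mod 3; (2|3)=-1, (1|3)=+1; (−1)^{0·1·1}·(-1)^1·(+1)^0 = -1.
v=7: a=7^0·(≡4), b=7^1·(≡4) mod 7; (4|7)=+1, (4|7)=+1; (−1)^{0·1·3}·(+1)^1·(+1)^0 = +1.
v=11: a=11^2·(≡4), b=11^0·(≡9) mod 11; (4|11)=+1, (9|11)=+1; (−1)^{2·0·5}·(+1)^0·(+1)^2 = +1.
v=13: a=13^1·(≡9), b=13^3·(≡6) mod 13; (9|13)=+1, (6|13)=-1; (−1)^{1·3·6}·(+1)^3·(-1)^1 = -1.
v=5: a=5^-2·(≡3), b=5^-2·(≡2) mod 5; (3|5)=-1, (2|5)=-1; (−1)^{-2·-2·2}·(-1)^-2·(-1)^-2 = +1.
v=2: v_2(a)=-6, v_2(b)=-4; units ≡ 3, 1 (mod 8); ε·ε+αω+βω = 1·0+-6·0+-4·1 ≡ 0  ⇒  (a,b)_2 = +1.
v=∞: -13 < 0 and 273 > 0  ⇒  (a,b)_∞ = +1.
Ram(-13, 273) = {3, 13}; no ℚ_3-point on the conic.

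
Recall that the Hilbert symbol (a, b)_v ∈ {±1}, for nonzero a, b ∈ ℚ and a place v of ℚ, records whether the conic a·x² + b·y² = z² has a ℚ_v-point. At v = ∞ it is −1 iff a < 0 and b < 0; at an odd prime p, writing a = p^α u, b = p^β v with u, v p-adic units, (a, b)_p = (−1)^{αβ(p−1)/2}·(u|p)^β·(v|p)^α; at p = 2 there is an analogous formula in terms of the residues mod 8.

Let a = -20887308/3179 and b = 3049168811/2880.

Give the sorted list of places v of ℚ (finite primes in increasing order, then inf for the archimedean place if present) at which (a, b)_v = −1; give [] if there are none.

[2, 5, 11, 23, 29, 53]

(a, b) ≡ (-78793, 249895) mod (ℚ^×)²; places V = {2, 3, 5, 11, 13, 17, 19, 23, 29, 41, 53, ∞}.
(a,b)_19: α=1, u≡14; β=2, v≡7 (mod 19); (14|19)=-1, (7|19)=+1; sign (−1)^0·-1^2·+1^1 = +1.
(a,b)_2: α=2, β=-6; u≡7, v≡7 (mod 8); ε(u)ε(v)=1·1, αω(v)=2·0, βω(u)=-6·0; sum ≡ 1  ⇒  -1.
(a,b)_3: α=6, u≡2; β=-2, v≡1 (mod 3); (2|3)=-1, (1|3)=+1; sign (−1)^0·-1^-2·+1^6 = +1.
(a,b)_53: α=0, u≡8; β=1, v≡14 (mod 53); (8|53)=-1, (14|53)=-1; sign (−1)^0·-1^1·-1^0 = -1.
(a,b)_41: α=0, u≡40; β=1, v≡3 (mod 41); (40|41)=+1, (3|41)=-1; sign (−1)^0·+1^1·-1^0 = +1.
(a,b)_∞: sgn(-78793)=−, sgn(249895)=+, so +1.
(a,b)_23: α=0, u≡10; β=1, v≡1 (mod 23); (10|23)=-1, (1|23)=+1; sign (−1)^0·-1^1·+1^0 = -1.
(a,b)_29: α=1, u≡6; β=0, v≡10 (mod 29); (6|29)=+1, (10|29)=-1; sign (−1)^0·+1^0·-1^1 = -1.
(a,b)_17: α=-2, u≡9; β=0, v≡3 (mod 17); (9|17)=+1, (3|17)=-1; sign (−1)^0·+1^0·-1^-2 = +1.
(a,b)_5: α=0, u≡3; β=-1, v≡1 (mod 5); (3|5)=-1, (1|5)=+1; sign (−1)^0·-1^-1·+1^0 = -1.
(a,b)_13: α=1, u≡12; β=2, v≡10 (mod 13); (12|13)=+1, (10|13)=+1; sign (−1)^0·+1^2·+1^1 = +1.
(a,b)_11: α=-1, u≡3; β=0, v≡2 (mod 11); (3|11)=+1, (2|11)=-1; sign (−1)^0·+1^0·-1^-1 = -1.
(-78793, 249895 / ℚ) ramifies at {2, 5, 11, 23, 29, 53}: a division algebra.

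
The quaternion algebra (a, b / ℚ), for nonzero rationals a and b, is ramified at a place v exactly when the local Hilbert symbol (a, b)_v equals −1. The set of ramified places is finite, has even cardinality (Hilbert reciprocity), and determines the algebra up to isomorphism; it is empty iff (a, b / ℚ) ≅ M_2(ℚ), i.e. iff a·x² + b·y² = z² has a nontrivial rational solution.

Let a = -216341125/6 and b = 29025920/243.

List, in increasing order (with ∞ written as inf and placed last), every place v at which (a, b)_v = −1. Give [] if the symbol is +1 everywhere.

(a, b) ≡ (-6270, 1360590) mod (ℚ^×)²; places V = {2, 3, 5, 7, 11, 13, 19, 31, ∞}.
(a,b)_7: α=2, u≡1; β=1, v≡1 (mod 7); (1|7)=+1, (1|7)=+1; sign (−1)^0·+1^1·+1^2 = +1.
(a,b)_11: α=1, u≡7; β=1, v≡7 (mod 11); (7|11)=-1, (7|11)=-1; sign (−1)^1·-1^1·-1^1 = -1.
(a,b)_13: α=2, u≡4; β=0, v≡3 (mod 13); (4|13)=+1, (3|13)=+1; sign (−1)^0·+1^0·+1^2 = +1.
(a,b)_2: α=-1, β=7; u≡1, v≡7 (mod 8); ε(u)ε(v)=0·1, αω(v)=-1·0, βω(u)=7·0; sum ≡ 0  ⇒  +1.
(a,b)_31: α=0, u≡26; β=1, v≡7 (mod 31); (26|31)=-1, (7|31)=+1; sign (−1)^0·-1^1·+1^0 = -1.
(a,b)_19: α=1, u≡13; β=1, v≡18 (mod 19); (13|19)=-1, (18|19)=-1; sign (−1)^1·-1^1·-1^1 = -1.
(a,b)_3: α=-1, u≡1; β=-5, v≡2 (mod 3); (1|3)=+1, (2|3)=-1; sign (−1)^1·+1^-5·-1^-1 = +1.
(a,b)_5: α=3, u≡1; β=1, v≡3 (mod 5); (1|5)=+1, (3|5)=-1; sign (−1)^0·+1^1·-1^3 = -1.
(a,b)_∞: sgn(-6270)=−, sgn(1360590)=+, so +1.
Ram(-6270, 1360590) = {5, 11, 19, 31}; no ℚ_5-point on the conic.

[5, 11, 19, 31]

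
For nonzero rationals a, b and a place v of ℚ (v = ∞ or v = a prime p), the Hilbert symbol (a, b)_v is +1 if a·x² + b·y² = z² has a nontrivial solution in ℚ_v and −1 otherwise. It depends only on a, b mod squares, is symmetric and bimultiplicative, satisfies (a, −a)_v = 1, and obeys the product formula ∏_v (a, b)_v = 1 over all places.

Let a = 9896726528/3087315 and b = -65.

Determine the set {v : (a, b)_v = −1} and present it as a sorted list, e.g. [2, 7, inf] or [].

(a, b) ≡ (595, -65) mod (ℚ^×)²; places V = {2, 3, 5, 7, 11, 13, 17, 29, ∞}.
(a,b)_∞: sgn(595)=+, sgn(-65)=−, so +1.
(a,b)_29: α=2, u≡18; β=0, v≡22 (mod 29); (18|29)=-1, (22|29)=+1; sign (−1)^0·-1^0·+1^2 = +1.
(a,b)_13: α=2, u≡1; β=1, v≡8 (mod 13); (1|13)=+1, (8|13)=-1; sign (−1)^0·+1^1·-1^2 = +1.
(a,b)_11: α=-2, u≡3; β=0, v≡1 (mod 11); (3|11)=+1, (1|11)=+1; sign (−1)^0·+1^0·+1^-2 = +1.
(a,b)_17: α=1, u≡15; β=0, v≡3 (mod 17); (15|17)=+1, (3|17)=-1; sign (−1)^0·+1^0·-1^1 = -1.
(a,b)_2: α=12, β=0; u≡3, v≡7 (mod 8); ε(u)ε(v)=1·1, αω(v)=12·0, βω(u)=0·1; sum ≡ 1  ⇒  -1.
(a,b)_7: α=-1, u≡1; β=0, v≡5 (mod 7); (1|7)=+1, (5|7)=-1; sign (−1)^0·+1^0·-1^-1 = -1.
(a,b)_3: α=-6, u≡1; β=0, v≡1 (mod 3); (1|3)=+1, (1|3)=+1; sign (−1)^0·+1^0·+1^-6 = +1.
(a,b)_5: α=-1, u≡1; β=1, v≡2 (mod 5); (1|5)=+1, (2|5)=-1; sign (−1)^0·+1^1·-1^-1 = -1.
Ram(595, -65) = {2, 5, 7, 17}; no ℚ_2-point on the conic.

[2, 5, 7, 17]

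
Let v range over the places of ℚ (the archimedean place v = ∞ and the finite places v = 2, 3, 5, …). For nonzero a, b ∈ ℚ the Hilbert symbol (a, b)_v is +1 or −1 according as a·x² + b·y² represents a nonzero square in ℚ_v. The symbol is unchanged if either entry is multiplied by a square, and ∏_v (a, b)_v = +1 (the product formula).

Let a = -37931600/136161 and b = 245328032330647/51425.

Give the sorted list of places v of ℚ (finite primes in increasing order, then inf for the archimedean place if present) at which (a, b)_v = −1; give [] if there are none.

[2, 7, 17, 31]

(a, b) ≡ (-94829, 119) mod (ℚ^×)²; places V = {2, 3, 5, 7, 11, 17, 19, 23, 31, 41, ∞}.
(a,b)_31: α=1, u≡7; β=2, v≡21 (mod 31); (7|31)=+1, (21|31)=-1; sign (−1)^0·+1^2·-1^1 = -1.
(a,b)_∞: sgn(-94829)=−, sgn(119)=+, so +1.
(a,b)_23: α=1, u≡15; β=4, v≡12 (mod 23); (15|23)=-1, (12|23)=+1; sign (−1)^0·-1^4·+1^1 = +1.
(a,b)_7: α=1, u≡3; β=1, v≡5 (mod 7); (3|7)=-1, (5|7)=-1; sign (−1)^1·-1^1·-1^1 = -1.
(a,b)_3: α=-4, u≡1; β=0, v≡2 (mod 3); (1|3)=+1, (2|3)=-1; sign (−1)^0·+1^0·-1^-4 = +1.
(a,b)_5: α=2, u≡1; β=-2, v≡1 (mod 5); (1|5)=+1, (1|5)=+1; sign (−1)^0·+1^-2·+1^2 = +1.
(a,b)_2: α=4, β=0; u≡3, v≡7 (mod 8); ε(u)ε(v)=1·1, αω(v)=4·0, βω(u)=0·1; sum ≡ 1  ⇒  -1.
(a,b)_41: α=-2, u≡40; β=0, v≡37 (mod 41); (40|41)=+1, (37|41)=+1; sign (−1)^0·+1^0·+1^-2 = +1.
(a,b)_19: α=1, u≡9; β=4, v≡6 (mod 19); (9|19)=+1, (6|19)=+1; sign (−1)^0·+1^4·+1^1 = +1.
(a,b)_17: α=0, u≡3; β=-1, v≡14 (mod 17); (3|17)=-1, (14|17)=-1; sign (−1)^0·-1^-1·-1^0 = -1.
(a,b)_11: α=0, u≡10; β=-2, v≡5 (mod 11); (10|11)=-1, (5|11)=+1; sign (−1)^0·-1^-2·+1^0 = +1.
|Ram(-94829, 119)| = 4, even; anisotropic at {2, 7, 17, 31}.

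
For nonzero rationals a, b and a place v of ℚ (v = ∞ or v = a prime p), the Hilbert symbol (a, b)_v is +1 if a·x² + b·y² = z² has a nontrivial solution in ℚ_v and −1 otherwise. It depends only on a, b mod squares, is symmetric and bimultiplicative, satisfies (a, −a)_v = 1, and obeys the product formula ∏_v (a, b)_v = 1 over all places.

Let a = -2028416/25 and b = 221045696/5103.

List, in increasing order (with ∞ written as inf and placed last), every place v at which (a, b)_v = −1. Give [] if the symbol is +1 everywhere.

[13, 17, 37, 53]

Mod squares: a ≡ -31694, b ≡ 83657. Check v ∈ {∞, 2, 3, 5, 7, 13, 17, 19, 23, 37, 53}.
v=∞: -31694 < 0 and 83657 > 0  ⇒  (a,b)_∞ = +1.
v=3: a=3^0·(≡1), b=3^-6·(≡2) mod 3; (1|3)=+1, (2|3)=-1; (−1)^{0·-6·1}·(+1)^-6·(-1)^0 = +1.
v=5: a=5^-2·(≡4), b=5^0·(≡2) mod 5; (4|5)=+1, (2|5)=-1; (−1)^{-2·0·2}·(+1)^0·(-1)^-2 = +1.
v=13: a=13^1·(≡6), b=13^0·(≡2) mod 13; (6|13)=-1, (2|13)=-1; (−1)^{1·0·6}·(-1)^0·(-1)^1 = -1.
v=2: v_2(a)=7, v_2(b)=6; units ≡ 1, 1 (mod 8); ε·ε+αω+βω = 0·0+7·0+6·0 ≡ 0  ⇒  (a,b)_2 = +1.
v=23: a=23^1·(≡18), b=23^0·(≡12) mod 23; (18|23)=+1, (12|23)=+1; (−1)^{1·0·11}·(+1)^0·(+1)^1 = +1.
v=37: a=37^0·(≡31), b=37^1·(≡36) mod 37; (31|37)=-1, (36|37)=+1; (−1)^{0·1·18}·(-1)^1·(+1)^0 = -1.
v=17: a=17^0·(≡3), b=17^3·(≡9) mod 17; (3|17)=-1, (9|17)=+1; (−1)^{0·3·8}·(-1)^3·(+1)^0 = -1.
v=53: a=53^1·(≡4), b=53^0·(≡23) mod 53; (4|53)=+1, (23|53)=-1; (−1)^{1·0·26}·(+1)^0·(-1)^1 = -1.
v=7: a=7^0·(≡4), b=7^-1·(≡4) mod 7; (4|7)=+1, (4|7)=+1; (−1)^{0·-1·3}·(+1)^-1·(+1)^0 = +1.
v=19: a=19^0·(≡4), b=19^1·(≡12) mod 19; (4|19)=+1, (12|19)=-1; (−1)^{0·1·9}·(+1)^1·(-1)^0 = +1.
|Ram(-31694, 83657)| = 4, even; anisotropic at {13, 17, 37, 53}.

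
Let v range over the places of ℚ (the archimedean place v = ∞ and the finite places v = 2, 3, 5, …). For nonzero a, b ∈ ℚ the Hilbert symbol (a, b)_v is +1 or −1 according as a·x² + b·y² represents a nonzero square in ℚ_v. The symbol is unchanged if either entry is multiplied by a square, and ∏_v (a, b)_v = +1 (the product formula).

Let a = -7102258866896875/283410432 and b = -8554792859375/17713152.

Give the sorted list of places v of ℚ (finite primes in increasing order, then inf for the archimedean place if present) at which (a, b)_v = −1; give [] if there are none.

[2, inf]

Mod squares: a ≡ -230, b ≡ -46. Check v ∈ {∞, 2, 3, 5, 7, 11, 17, 23, 31, 41}.
v=31: a=31^-2·(≡28), b=31^-2·(≡2) mod 31; (28|31)=+1, (2|31)=+1; (−1)^{-2·-2·15}·(+1)^-2·(+1)^-2 = +1.
v=41: a=41^4·(≡36), b=41^2·(≡1) mod 41; (36|41)=+1, (1|41)=+1; (−1)^{4·2·20}·(+1)^2·(+1)^4 = +1.
v=17: a=17^2·(≡13), b=17^2·(≡10) mod 17; (13|17)=+1, (10|17)=-1; (−1)^{2·2·8}·(+1)^2·(-1)^2 = +1.
v=∞: -230 < 0 and -46 < 0  ⇒  (a,b)_∞ = -1.
v=11: a=11^2·(≡4), b=11^0·(≡3) mod 11; (4|11)=+1, (3|11)=+1; (−1)^{2·0·5}·(+1)^0·(+1)^2 = +1.
v=23: a=23^1·(≡1), b=23^1·(≡20) mod 23; (1|23)=+1, (20|23)=-1; (−1)^{1·1·11}·(+1)^1·(-1)^1 = +1.
v=3: a=3^-2·(≡1), b=3^-2·(≡2) mod 3; (1|3)=+1, (2|3)=-1; (−1)^{-2·-2·1}·(+1)^-2·(-1)^-2 = +1.
v=7: a=7^0·(≡1), b=7^2·(≡5) mod 7; (1|7)=+1, (5|7)=-1; (−1)^{0·2·3}·(+1)^2·(-1)^0 = +1.
v=2: v_2(a)=-15, v_2(b)=-11; units ≡ 5, 1 (mod 8); ε·ε+αω+βω = 0·0+-15·0+-11·1 ≡ 1  ⇒  (a,b)_2 = -1.
v=5: a=5^5·(≡4), b=5^6·(≡1) mod 5; (4|5)=+1, (1|5)=+1; (−1)^{5·6·2}·(+1)^6·(+1)^5 = +1.
Ram(-230, -46) = {2, ∞}; no ℚ_2-point on the conic.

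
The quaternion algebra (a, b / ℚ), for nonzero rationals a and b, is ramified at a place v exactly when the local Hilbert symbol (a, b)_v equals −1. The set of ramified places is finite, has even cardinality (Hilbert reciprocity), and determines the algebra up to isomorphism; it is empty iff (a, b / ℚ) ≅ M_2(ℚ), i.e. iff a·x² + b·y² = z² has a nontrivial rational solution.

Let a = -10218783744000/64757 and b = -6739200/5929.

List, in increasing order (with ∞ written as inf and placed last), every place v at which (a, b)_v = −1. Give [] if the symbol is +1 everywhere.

[5, inf]

Mod squares: a ≡ -770, b ≡ -13. Check v ∈ {∞, 2, 3, 5, 7, 11, 13, 29}.
v=11: a=11^-1·(≡2), b=11^-2·(≡1) mod 11; (2|11)=-1, (1|11)=+1; (−1)^{-1·-2·5}·(-1)^-2·(+1)^-1 = +1.
v=5: a=5^3·(≡4), b=5^2·(≡3) mod 5; (4|5)=+1, (3|5)=-1; (−1)^{3·2·2}·(+1)^2·(-1)^3 = -1.
v=7: a=7^-1·(≡2), b=7^-2·(≡4) mod 7; (2|7)=+1, (4|7)=+1; (−1)^{-1·-2·3}·(+1)^-2·(+1)^-1 = +1.
v=13: a=13^2·(≡1), b=13^1·(≡1) mod 13; (1|13)=+1, (1|13)=+1; (−1)^{2·1·6}·(+1)^1·(+1)^2 = +1.
v=2: v_2(a)=13, v_2(b)=8; units ≡ 7, 3 (mod 8); ε·ε+αω+βω = 1·1+13·1+8·0 ≡ 0  ⇒  (a,b)_2 = +1.
v=3: a=3^10·(≡1), b=3^4·(≡2) mod 3; (1|3)=+1, (2|3)=-1; (−1)^{10·4·1}·(+1)^4·(-1)^10 = +1.
v=∞: -770 < 0 and -13 < 0  ⇒  (a,b)_∞ = -1.
v=29: a=29^-2·(≡4), b=29^0·(≡4) mod 29; (4|29)=+1, (4|29)=+1; (−1)^{-2·0·14}·(+1)^0·(+1)^-2 = +1.
Ram(-770, -13) = {5, ∞}; no ℚ_5-point on the conic.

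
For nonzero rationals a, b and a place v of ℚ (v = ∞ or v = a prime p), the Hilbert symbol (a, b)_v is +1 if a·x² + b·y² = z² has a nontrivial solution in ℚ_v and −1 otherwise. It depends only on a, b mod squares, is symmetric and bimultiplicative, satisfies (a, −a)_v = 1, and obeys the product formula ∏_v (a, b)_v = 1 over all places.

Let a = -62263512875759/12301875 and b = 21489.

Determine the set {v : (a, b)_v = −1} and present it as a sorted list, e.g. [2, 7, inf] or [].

[19, 29]

(a, b) ≡ (-12597, 21489) mod (ℚ^×)²; places V = {2, 3, 5, 13, 17, 19, 29, ∞}.
(a,b)_29: α=2, u≡11; β=1, v≡16 (mod 29); (11|29)=-1, (16|29)=+1; sign (−1)^0·-1^1·+1^2 = -1.
(a,b)_∞: sgn(-12597)=−, sgn(21489)=+, so +1.
(a,b)_19: α=3, u≡12; β=1, v≡10 (mod 19); (12|19)=-1, (10|19)=-1; sign (−1)^1·-1^1·-1^3 = -1.
(a,b)_17: α=3, u≡7; β=0, v≡1 (mod 17); (7|17)=-1, (1|17)=+1; sign (−1)^0·-1^0·+1^3 = +1.
(a,b)_5: α=-4, u≡2; β=0, v≡4 (mod 5); (2|5)=-1, (4|5)=+1; sign (−1)^0·-1^0·+1^-4 = +1.
(a,b)_3: α=-9, u≡1; β=1, v≡2 (mod 3); (1|3)=+1, (2|3)=-1; sign (−1)^1·+1^1·-1^-9 = +1.
(a,b)_2: α=0, β=0; u≡3, v≡1 (mod 8); ε(u)ε(v)=1·0, αω(v)=0·0, βω(u)=0·1; sum ≡ 0  ⇒  +1.
(a,b)_13: α=3, u≡7; β=1, v≡2 (mod 13); (7|13)=-1, (2|13)=-1; sign (−1)^0·-1^1·-1^3 = +1.
Ram(-12597, 21489) = {19, 29}; no ℚ_19-point on the conic.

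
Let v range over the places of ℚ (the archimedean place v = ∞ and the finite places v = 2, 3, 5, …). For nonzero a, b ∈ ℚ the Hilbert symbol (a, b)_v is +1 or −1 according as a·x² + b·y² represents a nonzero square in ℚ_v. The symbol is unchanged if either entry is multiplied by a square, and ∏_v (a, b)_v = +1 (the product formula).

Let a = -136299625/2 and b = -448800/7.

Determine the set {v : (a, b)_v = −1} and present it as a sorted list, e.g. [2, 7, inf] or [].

Mod squares: a ≡ -770, b ≡ -7854. Check v ∈ {∞, 2, 3, 5, 7, 11, 17}.
v=7: a=7^3·(≡4), b=7^-1·(≡5) mod 7; (4|7)=+1, (5|7)=-1; (−1)^{3·-1·3}·(+1)^-1·(-1)^3 = +1.
v=2: v_2(a)=-1, v_2(b)=5; units ≡ 7, 1 (mod 8); ε·ε+αω+βω = 1·0+-1·0+5·0 ≡ 0  ⇒  (a,b)_2 = +1.
v=∞: -770 < 0 and -7854 < 0  ⇒  (a,b)_∞ = -1.
v=3: a=3^0·(≡1), b=3^1·(≡1) mod 3; (1|3)=+1, (1|3)=+1; (−1)^{0·1·1}·(+1)^1·(+1)^0 = +1.
v=17: a=17^2·(≡3), b=17^1·(≡5) mod 17; (3|17)=-1, (5|17)=-1; (−1)^{2·1·8}·(-1)^1·(-1)^2 = -1.
v=5: a=5^3·(≡4), b=5^2·(≡4) mod 5; (4|5)=+1, (4|5)=+1; (−1)^{3·2·2}·(+1)^2·(+1)^3 = +1.
v=11: a=11^1·(≡10), b=11^1·(≡3) mod 11; (10|11)=-1, (3|11)=+1; (−1)^{1·1·5}·(-1)^1·(+1)^1 = +1.
|Ram(-770, -7854)| = 2, even; anisotropic at {17, ∞}.

[17, inf]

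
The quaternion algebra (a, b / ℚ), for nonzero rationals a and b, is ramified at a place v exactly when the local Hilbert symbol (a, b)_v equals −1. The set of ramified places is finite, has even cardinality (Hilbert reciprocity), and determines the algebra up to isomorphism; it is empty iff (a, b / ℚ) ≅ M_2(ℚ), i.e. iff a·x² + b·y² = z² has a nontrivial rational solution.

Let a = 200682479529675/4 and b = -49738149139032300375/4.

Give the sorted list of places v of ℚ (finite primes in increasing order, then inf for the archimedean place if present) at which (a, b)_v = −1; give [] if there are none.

(a, b) ≡ (3, -82615) mod (ℚ^×)²; places V = {2, 3, 5, 11, 13, 31, 41, ∞}.
(a,b)_31: α=2, u≡27; β=3, v≡19 (mod 31); (27|31)=-1, (19|31)=+1; sign (−1)^0·-1^3·+1^2 = -1.
(a,b)_∞: sgn(3)=+, sgn(-82615)=−, so +1.
(a,b)_5: α=2, u≡3; β=3, v≡3 (mod 5); (3|5)=-1, (3|5)=-1; sign (−1)^0·-1^3·-1^2 = -1.
(a,b)_41: α=2, u≡13; β=3, v≡12 (mod 41); (13|41)=-1, (12|41)=-1; sign (−1)^0·-1^3·-1^2 = -1.
(a,b)_2: α=-2, β=-2; u≡3, v≡1 (mod 8); ε(u)ε(v)=1·0, αω(v)=-2·0, βω(u)=-2·1; sum ≡ 0  ⇒  +1.
(a,b)_11: α=2, u≡9; β=2, v≡8 (mod 11); (9|11)=+1, (8|11)=-1; sign (−1)^0·+1^2·-1^2 = +1.
(a,b)_3: α=5, u≡1; β=6, v≡2 (mod 3); (1|3)=+1, (2|3)=-1; sign (−1)^0·+1^6·-1^5 = -1.
(a,b)_13: α=2, u≡10; β=3, v≡8 (mod 13); (10|13)=+1, (8|13)=-1; sign (−1)^0·+1^3·-1^2 = +1.
|Ram(3, -82615)| = 4, even; anisotropic at {3, 5, 31, 41}.

[3, 5, 31, 41]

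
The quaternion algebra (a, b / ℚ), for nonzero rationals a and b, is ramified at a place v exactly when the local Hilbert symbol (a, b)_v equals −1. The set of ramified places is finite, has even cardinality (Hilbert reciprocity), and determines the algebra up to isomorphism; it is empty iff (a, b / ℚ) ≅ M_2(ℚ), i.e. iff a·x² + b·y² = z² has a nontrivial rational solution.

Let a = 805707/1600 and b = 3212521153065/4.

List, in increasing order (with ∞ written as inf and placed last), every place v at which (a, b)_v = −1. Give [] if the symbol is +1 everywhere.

[5, 29, 31, 47]

(a, b) ≡ (203, 8661865) mod (ℚ^×)²; places V = {2, 3, 5, 7, 29, 31, 41, 47, ∞}.
(a,b)_3: α=4, u≡2; β=2, v≡1 (mod 3); (2|3)=-1, (1|3)=+1; sign (−1)^0·-1^2·+1^4 = +1.
(a,b)_∞: sgn(203)=+, sgn(8661865)=+, so +1.
(a,b)_2: α=-6, β=-2; u≡3, v≡1 (mod 8); ε(u)ε(v)=1·0, αω(v)=-6·0, βω(u)=-2·1; sum ≡ 0  ⇒  +1.
(a,b)_29: α=1, u≡6; β=3, v≡21 (mod 29); (6|29)=+1, (21|29)=-1; sign (−1)^0·+1^3·-1^1 = -1.
(a,b)_41: α=0, u≡16; β=1, v≡10 (mod 41); (16|41)=+1, (10|41)=+1; sign (−1)^0·+1^1·+1^0 = +1.
(a,b)_47: α=0, u≡40; β=1, v≡8 (mod 47); (40|47)=-1, (8|47)=+1; sign (−1)^0·-1^1·+1^0 = -1.
(a,b)_31: α=0, u≡27; β=1, v≡22 (mod 31); (27|31)=-1, (22|31)=-1; sign (−1)^0·-1^1·-1^0 = -1.
(a,b)_7: α=3, u≡1; β=2, v≡1 (mod 7); (1|7)=+1, (1|7)=+1; sign (−1)^0·+1^2·+1^3 = +1.
(a,b)_5: α=-2, u≡3; β=1, v≡2 (mod 5); (3|5)=-1, (2|5)=-1; sign (−1)^0·-1^1·-1^-2 = -1.
(203, 8661865 / ℚ) ramifies at {5, 29, 31, 47}: a division algebra.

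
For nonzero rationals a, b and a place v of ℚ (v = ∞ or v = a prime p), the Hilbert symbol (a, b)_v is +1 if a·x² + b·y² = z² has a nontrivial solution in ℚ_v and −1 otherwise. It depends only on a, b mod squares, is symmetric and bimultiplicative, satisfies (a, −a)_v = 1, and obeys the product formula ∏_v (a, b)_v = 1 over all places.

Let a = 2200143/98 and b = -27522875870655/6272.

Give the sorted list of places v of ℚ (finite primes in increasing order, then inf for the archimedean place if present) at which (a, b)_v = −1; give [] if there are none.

[3, 11, 29, 31]

Mod squares: a ≡ 36366, b ≡ -4470510. Check v ∈ {∞, 2, 3, 5, 7, 11, 19, 23, 29, 31}.
v=2: v_2(a)=-1, v_2(b)=-7; units ≡ 7, 1 (mod 8); ε·ε+αω+βω = 1·0+-1·0+-7·0 ≡ 0  ⇒  (a,b)_2 = +1.
v=19: a=19^1·(≡10), b=19^1·(≡16) mod 19; (10|19)=-1, (16|19)=+1; (−1)^{1·1·9}·(-1)^1·(+1)^1 = +1.
v=5: a=5^0·(≡1), b=5^1·(≡2) mod 5; (1|5)=+1, (2|5)=-1; (−1)^{0·1·2}·(+1)^1·(-1)^0 = +1.
v=7: a=7^-2·(≡4), b=7^-2·(≡5) mod 7; (4|7)=+1, (5|7)=-1; (−1)^{-2·-2·3}·(+1)^-2·(-1)^-2 = +1.
v=∞: 36366 > 0 and -4470510 < 0  ⇒  (a,b)_∞ = +1.
v=23: a=23^0·(≡13), b=23^1·(≡18) mod 23; (13|23)=+1, (18|23)=+1; (−1)^{0·1·11}·(+1)^1·(+1)^0 = +1.
v=11: a=11^3·(≡8), b=11^5·(≡6) mod 11; (8|11)=-1, (6|11)=-1; (−1)^{3·5·5}·(-1)^5·(-1)^3 = -1.
v=3: a=3^1·(≡2), b=3^1·(≡2) mod 3; (2|3)=-1, (2|3)=-1; (−1)^{1·1·1}·(-1)^1·(-1)^1 = -1.
v=29: a=29^1·(≡24), b=29^2·(≡11) mod 29; (24|29)=+1, (11|29)=-1; (−1)^{1·2·14}·(+1)^2·(-1)^1 = -1.
v=31: a=31^0·(≡27), b=31^1·(≡16) mod 31; (27|31)=-1, (16|31)=+1; (−1)^{0·1·15}·(-1)^1·(+1)^0 = -1.
Ram(36366, -4470510) = {3, 11, 29, 31}; no ℚ_3-point on the conic.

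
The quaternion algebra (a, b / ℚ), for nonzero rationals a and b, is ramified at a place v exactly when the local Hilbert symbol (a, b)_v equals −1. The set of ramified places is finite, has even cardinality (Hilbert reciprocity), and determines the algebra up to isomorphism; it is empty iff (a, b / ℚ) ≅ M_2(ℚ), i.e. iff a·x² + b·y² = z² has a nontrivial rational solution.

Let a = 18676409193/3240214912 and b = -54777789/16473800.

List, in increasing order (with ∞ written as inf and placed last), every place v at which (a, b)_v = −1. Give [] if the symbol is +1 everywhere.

[2, 3, 13, 23]

Mod squares: a ≡ 19734, b ≡ -138. Check v ∈ {∞, 2, 3, 5, 7, 11, 13, 23, 37, 41}.
v=13: a=13^5·(≡9), b=13^0·(≡5) mod 13; (9|13)=+1, (5|13)=-1; (−1)^{5·0·6}·(+1)^0·(-1)^5 = -1.
v=2: v_2(a)=-7, v_2(b)=-3; units ≡ 3, 3 (mod 8); ε·ε+αω+βω = 1·1+-7·1+-3·1 ≡ 1  ⇒  (a,b)_2 = -1.
v=5: a=5^0·(≡4), b=5^-2·(≡3) mod 5; (4|5)=+1, (3|5)=-1; (−1)^{0·-2·2}·(+1)^-2·(-1)^0 = +1.
v=41: a=41^-2·(≡29), b=41^-2·(≡15) mod 41; (29|41)=-1, (15|41)=-1; (−1)^{-2·-2·20}·(-1)^-2·(-1)^-2 = +1.
v=11: a=11^-1·(≡5), b=11^2·(≡9) mod 11; (5|11)=+1, (9|11)=+1; (−1)^{-1·2·5}·(+1)^2·(+1)^-1 = +1.
v=∞: 19734 > 0 and -138 < 0  ⇒  (a,b)_∞ = +1.
v=23: a=23^1·(≡20), b=23^1·(≡19) mod 23; (20|23)=-1, (19|23)=-1; (−1)^{1·1·11}·(-1)^1·(-1)^1 = -1.
v=3: a=3^7·(≡2), b=3^9·(≡2) mod 3; (2|3)=-1, (2|3)=-1; (−1)^{7·9·1}·(-1)^9·(-1)^7 = -1.
v=37: a=37^-2·(≡22), b=37^0·(≡11) mod 37; (22|37)=-1, (11|37)=+1; (−1)^{-2·0·18}·(-1)^0·(+1)^-2 = +1.
v=7: a=7^0·(≡2), b=7^-2·(≡1) mod 7; (2|7)=+1, (1|7)=+1; (−1)^{0·-2·3}·(+1)^-2·(+1)^0 = +1.
|Ram(19734, -138)| = 4, even; anisotropic at {2, 3, 13, 23}.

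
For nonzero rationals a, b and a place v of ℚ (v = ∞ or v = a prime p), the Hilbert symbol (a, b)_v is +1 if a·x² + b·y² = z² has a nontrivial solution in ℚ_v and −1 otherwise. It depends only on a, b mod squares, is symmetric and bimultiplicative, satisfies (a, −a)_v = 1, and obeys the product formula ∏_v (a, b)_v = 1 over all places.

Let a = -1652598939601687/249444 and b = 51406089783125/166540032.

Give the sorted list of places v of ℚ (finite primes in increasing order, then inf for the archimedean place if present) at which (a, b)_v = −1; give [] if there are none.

[11, 23, 37, 43]

(a, b) ≡ (-178537247, 3311) mod (ℚ^×)²; places V = {2, 3, 5, 7, 11, 13, 17, 23, 29, 37, 41, 43, ∞}.
(a,b)_13: α=-2, u≡2; β=0, v≡10 (mod 13); (2|13)=-1, (10|13)=+1; sign (−1)^0·-1^0·+1^-2 = +1.
(a,b)_3: α=-2, u≡1; β=-2, v≡2 (mod 3); (1|3)=+1, (2|3)=-1; sign (−1)^0·+1^-2·-1^-2 = +1.
(a,b)_41: α=-1, u≡25; β=-2, v≡31 (mod 41); (25|41)=+1, (31|41)=+1; sign (−1)^0·+1^-2·+1^-1 = +1.
(a,b)_43: α=1, u≡27; β=-1, v≡42 (mod 43); (27|43)=-1, (42|43)=-1; sign (−1)^1·-1^-1·-1^1 = -1.
(a,b)_37: α=1, u≡35; β=0, v≡13 (mod 37); (35|37)=-1, (13|37)=-1; sign (−1)^0·-1^0·-1^1 = -1.
(a,b)_∞: sgn(-178537247)=−, sgn(3311)=+, so +1.
(a,b)_2: α=-2, β=-8; u≡1, v≡7 (mod 8); ε(u)ε(v)=0·1, αω(v)=-2·0, βω(u)=-8·0; sum ≡ 0  ⇒  +1.
(a,b)_17: α=1, u≡13; β=0, v≡1 (mod 17); (13|17)=+1, (1|17)=+1; sign (−1)^0·+1^0·+1^1 = +1.
(a,b)_5: α=0, u≡2; β=4, v≡4 (mod 5); (2|5)=-1, (4|5)=+1; sign (−1)^0·-1^4·+1^0 = +1.
(a,b)_29: α=0, u≡20; β=2, v≡1 (mod 29); (20|29)=+1, (1|29)=+1; sign (−1)^0·+1^2·+1^0 = +1.
(a,b)_11: α=4, u≡6; β=1, v≡1 (mod 11); (6|11)=-1, (1|11)=+1; sign (−1)^0·-1^1·+1^4 = -1.
(a,b)_7: α=3, u≡3; β=5, v≡4 (mod 7); (3|7)=-1, (4|7)=+1; sign (−1)^1·-1^5·+1^3 = +1.
(a,b)_23: α=3, u≡15; β=2, v≡5 (mod 23); (15|23)=-1, (5|23)=-1; sign (−1)^0·-1^2·-1^3 = -1.
Ram(-178537247, 3311) = {11, 23, 37, 43}; no ℚ_11-point on the conic.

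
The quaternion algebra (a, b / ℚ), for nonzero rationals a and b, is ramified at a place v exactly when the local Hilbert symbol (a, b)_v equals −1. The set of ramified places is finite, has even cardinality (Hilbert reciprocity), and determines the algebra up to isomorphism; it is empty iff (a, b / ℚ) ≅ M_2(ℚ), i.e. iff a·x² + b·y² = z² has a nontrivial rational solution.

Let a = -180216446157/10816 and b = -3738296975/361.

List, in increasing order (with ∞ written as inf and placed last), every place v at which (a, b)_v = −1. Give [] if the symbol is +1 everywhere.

[23, 37, 41, inf]

(a, b) ≡ (-18387557, -1271) mod (ℚ^×)²; places V = {2, 3, 5, 7, 11, 13, 17, 19, 23, 31, 37, 41, ∞}.
(a,b)_∞: sgn(-18387557)=−, sgn(-1271)=−, so -1.
(a,b)_19: α=0, u≡17; β=-2, v≡12 (mod 19); (17|19)=+1, (12|19)=-1; sign (−1)^0·+1^-2·-1^0 = +1.
(a,b)_13: α=-2, u≡7; β=0, v≡12 (mod 13); (7|13)=-1, (12|13)=+1; sign (−1)^0·-1^0·+1^-2 = +1.
(a,b)_11: α=2, u≡6; β=0, v≡3 (mod 11); (6|11)=-1, (3|11)=+1; sign (−1)^0·-1^0·+1^2 = +1.
(a,b)_3: α=4, u≡1; β=0, v≡1 (mod 3); (1|3)=+1, (1|3)=+1; sign (−1)^0·+1^0·+1^4 = +1.
(a,b)_7: α=0, u≡1; β=6, v≡3 (mod 7); (1|7)=+1, (3|7)=-1; sign (−1)^0·+1^6·-1^0 = +1.
(a,b)_41: α=1, u≡15; β=1, v≡31 (mod 41); (15|41)=-1, (31|41)=+1; sign (−1)^0·-1^1·+1^1 = -1.
(a,b)_17: α=1, u≡9; β=0, v≡4 (mod 17); (9|17)=+1, (4|17)=+1; sign (−1)^0·+1^0·+1^1 = +1.
(a,b)_31: α=1, u≡9; β=1, v≡12 (mod 31); (9|31)=+1, (12|31)=-1; sign (−1)^1·+1^1·-1^1 = +1.
(a,b)_37: α=1, u≡17; β=0, v≡18 (mod 37); (17|37)=-1, (18|37)=-1; sign (−1)^0·-1^0·-1^1 = -1.
(a,b)_2: α=-6, β=0; u≡3, v≡1 (mod 8); ε(u)ε(v)=1·0, αω(v)=-6·0, βω(u)=0·1; sum ≡ 0  ⇒  +1.
(a,b)_5: α=0, u≡3; β=2, v≡1 (mod 5); (3|5)=-1, (1|5)=+1; sign (−1)^0·-1^2·+1^0 = +1.
(a,b)_23: α=1, u≡22; β=0, v≡20 (mod 23); (22|23)=-1, (20|23)=-1; sign (−1)^0·-1^0·-1^1 = -1.
Ram(-18387557, -1271) = {23, 37, 41, ∞}; no ℚ_23-point on the conic.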